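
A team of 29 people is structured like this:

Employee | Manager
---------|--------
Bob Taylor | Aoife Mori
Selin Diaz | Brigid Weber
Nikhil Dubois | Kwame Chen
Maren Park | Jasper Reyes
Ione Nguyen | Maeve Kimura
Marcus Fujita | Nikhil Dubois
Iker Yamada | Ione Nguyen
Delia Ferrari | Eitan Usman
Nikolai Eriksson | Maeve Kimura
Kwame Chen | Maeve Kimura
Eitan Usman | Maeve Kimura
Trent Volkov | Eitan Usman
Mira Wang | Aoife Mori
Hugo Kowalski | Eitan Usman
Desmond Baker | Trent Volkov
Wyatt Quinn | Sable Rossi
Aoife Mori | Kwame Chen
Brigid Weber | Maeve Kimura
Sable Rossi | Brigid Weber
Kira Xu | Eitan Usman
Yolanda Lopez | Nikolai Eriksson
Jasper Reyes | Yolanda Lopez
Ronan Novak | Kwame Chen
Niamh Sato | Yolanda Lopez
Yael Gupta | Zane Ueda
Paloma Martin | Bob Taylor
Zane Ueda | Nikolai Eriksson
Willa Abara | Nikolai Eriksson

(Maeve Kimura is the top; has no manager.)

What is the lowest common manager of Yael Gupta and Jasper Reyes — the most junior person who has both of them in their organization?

Nikolai Eriksson

Yael Gupta's chain of managers is Zane Ueda, Nikolai Eriksson, Maeve Kimura. Jasper Reyes's chain of managers is Yolanda Lopez, Nikolai Eriksson, Maeve Kimura. The first manager that appears in both chains is Nikolai Eriksson.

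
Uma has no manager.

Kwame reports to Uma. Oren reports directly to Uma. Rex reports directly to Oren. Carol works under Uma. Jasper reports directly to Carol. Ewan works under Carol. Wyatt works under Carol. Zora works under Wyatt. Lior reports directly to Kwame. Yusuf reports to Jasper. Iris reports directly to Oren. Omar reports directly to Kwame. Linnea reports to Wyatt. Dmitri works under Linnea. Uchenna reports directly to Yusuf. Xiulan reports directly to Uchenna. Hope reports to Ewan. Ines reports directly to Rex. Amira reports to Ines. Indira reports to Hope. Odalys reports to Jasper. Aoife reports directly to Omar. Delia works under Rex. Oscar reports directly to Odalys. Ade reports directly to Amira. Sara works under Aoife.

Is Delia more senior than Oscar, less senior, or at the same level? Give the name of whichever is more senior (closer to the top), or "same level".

Delia

Delia is 3 levels below Uma; Oscar is 4. Delia is higher.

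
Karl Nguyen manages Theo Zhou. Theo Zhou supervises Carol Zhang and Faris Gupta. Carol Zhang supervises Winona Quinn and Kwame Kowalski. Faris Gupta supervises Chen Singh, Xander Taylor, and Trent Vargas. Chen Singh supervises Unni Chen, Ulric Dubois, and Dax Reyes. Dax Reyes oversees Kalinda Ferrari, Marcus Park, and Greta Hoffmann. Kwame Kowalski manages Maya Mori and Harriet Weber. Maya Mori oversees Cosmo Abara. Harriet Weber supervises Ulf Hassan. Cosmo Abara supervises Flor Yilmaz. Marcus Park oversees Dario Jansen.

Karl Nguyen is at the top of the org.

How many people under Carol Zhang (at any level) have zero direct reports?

3

The people in Carol Zhang's organization with no one reporting to them are Ulf Hassan, Flor Yilmaz, Winona Quinn. That is 3.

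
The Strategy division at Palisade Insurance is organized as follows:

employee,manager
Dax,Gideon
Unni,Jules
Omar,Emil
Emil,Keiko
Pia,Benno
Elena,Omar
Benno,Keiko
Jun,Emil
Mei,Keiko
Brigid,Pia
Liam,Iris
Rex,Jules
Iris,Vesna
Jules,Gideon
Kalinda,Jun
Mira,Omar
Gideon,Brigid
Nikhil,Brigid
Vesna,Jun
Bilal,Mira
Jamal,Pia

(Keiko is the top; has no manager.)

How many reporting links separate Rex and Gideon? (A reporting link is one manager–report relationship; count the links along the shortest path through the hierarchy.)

Rex is in Gideon's organization: the chain from Rex up to Gideon is Rex → Jules → Gideon, which is 2 links.

2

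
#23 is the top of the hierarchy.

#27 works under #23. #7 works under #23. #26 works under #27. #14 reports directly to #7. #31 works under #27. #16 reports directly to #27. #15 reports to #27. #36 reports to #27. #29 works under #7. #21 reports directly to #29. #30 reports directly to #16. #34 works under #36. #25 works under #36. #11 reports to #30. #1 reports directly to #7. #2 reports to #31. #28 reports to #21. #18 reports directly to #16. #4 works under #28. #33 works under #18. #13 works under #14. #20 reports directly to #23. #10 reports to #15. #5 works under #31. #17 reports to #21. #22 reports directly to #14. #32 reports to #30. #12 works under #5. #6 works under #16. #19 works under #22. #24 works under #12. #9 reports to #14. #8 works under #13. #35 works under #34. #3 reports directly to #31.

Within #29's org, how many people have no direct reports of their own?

The people in #29's organization with no one reporting to them are #17, #4. That is 2.

2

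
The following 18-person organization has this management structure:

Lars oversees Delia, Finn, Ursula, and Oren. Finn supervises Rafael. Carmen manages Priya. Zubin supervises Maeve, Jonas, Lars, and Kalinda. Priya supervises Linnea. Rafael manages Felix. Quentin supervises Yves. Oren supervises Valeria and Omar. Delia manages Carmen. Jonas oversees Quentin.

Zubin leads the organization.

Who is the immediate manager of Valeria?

Oren

Valeria reports directly to Oren.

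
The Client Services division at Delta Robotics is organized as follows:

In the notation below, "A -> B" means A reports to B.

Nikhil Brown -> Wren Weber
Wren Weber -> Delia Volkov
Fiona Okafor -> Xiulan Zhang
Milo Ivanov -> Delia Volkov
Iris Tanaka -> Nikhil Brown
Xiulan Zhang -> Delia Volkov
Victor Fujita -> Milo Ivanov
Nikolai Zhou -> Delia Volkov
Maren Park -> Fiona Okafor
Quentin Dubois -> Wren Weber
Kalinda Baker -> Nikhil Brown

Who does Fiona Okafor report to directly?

Xiulan Zhang

Fiona Okafor reports directly to Xiulan Zhang.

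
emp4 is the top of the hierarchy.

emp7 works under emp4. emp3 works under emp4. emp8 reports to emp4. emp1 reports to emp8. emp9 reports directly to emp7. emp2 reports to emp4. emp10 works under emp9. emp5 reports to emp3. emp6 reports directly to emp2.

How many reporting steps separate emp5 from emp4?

2

Chain from emp5 up to emp4: emp5 → emp3 → emp4. That is 2 steps up, so emp5 is 2 levels below emp4.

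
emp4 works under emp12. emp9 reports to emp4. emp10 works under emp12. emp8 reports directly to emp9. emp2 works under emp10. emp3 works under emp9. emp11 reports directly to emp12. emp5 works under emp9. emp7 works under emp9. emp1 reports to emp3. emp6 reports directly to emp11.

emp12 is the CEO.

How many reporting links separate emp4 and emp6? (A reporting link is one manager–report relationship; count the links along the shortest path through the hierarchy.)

emp4 is 1 level below emp12, and emp6 is 2 levels below emp12 (their lowest common manager). The shortest path runs up from emp4 to emp12 and back down to emp6: 1 + 2 = 3 links.

3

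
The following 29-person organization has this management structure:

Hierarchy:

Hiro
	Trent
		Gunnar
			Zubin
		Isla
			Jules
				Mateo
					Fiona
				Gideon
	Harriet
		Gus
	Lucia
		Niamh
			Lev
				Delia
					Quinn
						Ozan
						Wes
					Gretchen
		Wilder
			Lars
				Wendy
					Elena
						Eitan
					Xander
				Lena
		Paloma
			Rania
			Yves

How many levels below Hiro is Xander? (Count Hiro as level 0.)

5

Chain from Xander up to Hiro: Xander → Wendy → Lars → Wilder → Lucia → Hiro. That is 5 steps up, so Xander is 5 levels below Hiro.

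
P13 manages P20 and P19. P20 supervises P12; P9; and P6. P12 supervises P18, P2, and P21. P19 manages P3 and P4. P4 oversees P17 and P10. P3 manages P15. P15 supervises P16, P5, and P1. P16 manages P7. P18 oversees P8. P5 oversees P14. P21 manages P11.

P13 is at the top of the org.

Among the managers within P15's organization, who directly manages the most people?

P15

Direct-report counts within P15's organization: P15 has 3; P5 has 1; P16 has 1. The largest is 3, held by P15.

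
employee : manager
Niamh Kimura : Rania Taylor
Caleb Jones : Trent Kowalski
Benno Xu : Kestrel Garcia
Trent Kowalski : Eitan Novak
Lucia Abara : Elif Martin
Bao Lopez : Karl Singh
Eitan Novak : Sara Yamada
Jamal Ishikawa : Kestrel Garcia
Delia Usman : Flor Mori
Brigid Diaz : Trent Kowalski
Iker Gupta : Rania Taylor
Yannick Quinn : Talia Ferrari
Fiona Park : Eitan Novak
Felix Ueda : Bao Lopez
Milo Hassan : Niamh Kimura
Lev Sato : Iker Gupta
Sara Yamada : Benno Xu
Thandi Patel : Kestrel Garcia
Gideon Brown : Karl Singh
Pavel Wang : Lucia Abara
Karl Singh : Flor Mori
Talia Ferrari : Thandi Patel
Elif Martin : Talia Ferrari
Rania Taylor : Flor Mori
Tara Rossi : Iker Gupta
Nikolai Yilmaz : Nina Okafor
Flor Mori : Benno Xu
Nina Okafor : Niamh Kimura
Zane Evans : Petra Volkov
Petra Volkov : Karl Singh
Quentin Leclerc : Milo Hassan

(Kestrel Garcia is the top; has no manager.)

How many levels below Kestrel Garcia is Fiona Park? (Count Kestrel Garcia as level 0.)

4

Chain from Fiona Park up to Kestrel Garcia: Fiona Park → Eitan Novak → Sara Yamada → Benno Xu → Kestrel Garcia. That is 4 steps up, so Fiona Park is 4 levels below Kestrel Garcia.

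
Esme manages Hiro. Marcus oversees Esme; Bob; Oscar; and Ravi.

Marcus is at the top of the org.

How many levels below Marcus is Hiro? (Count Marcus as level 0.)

2

Chain from Hiro up to Marcus: Hiro → Esme → Marcus. That is 2 steps up, so Hiro is 2 levels below Marcus.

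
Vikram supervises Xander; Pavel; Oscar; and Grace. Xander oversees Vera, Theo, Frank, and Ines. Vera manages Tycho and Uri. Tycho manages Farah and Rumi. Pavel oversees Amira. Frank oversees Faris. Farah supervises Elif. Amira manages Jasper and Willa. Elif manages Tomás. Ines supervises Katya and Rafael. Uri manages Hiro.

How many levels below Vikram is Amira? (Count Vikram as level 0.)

2

Chain from Amira up to Vikram: Amira → Pavel → Vikram. That is 2 steps up, so Amira is 2 levels below Vikram.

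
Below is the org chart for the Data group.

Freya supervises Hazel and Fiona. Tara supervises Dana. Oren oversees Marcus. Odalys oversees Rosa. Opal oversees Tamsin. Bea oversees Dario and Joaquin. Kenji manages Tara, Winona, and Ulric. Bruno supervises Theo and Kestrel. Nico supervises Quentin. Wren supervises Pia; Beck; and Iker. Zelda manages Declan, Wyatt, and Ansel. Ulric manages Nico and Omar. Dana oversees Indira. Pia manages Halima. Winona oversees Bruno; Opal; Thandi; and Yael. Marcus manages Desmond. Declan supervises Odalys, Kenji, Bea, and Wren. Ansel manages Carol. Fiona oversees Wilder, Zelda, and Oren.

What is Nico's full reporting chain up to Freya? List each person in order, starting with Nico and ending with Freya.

Nico reports to Ulric. Ulric reports to Kenji. Kenji reports to Declan. Declan reports to Zelda. Zelda reports to Fiona. Fiona reports to Freya. Freya is at the top.

Nico -> Ulric -> Kenji -> Declan -> Zelda -> Fiona -> Freya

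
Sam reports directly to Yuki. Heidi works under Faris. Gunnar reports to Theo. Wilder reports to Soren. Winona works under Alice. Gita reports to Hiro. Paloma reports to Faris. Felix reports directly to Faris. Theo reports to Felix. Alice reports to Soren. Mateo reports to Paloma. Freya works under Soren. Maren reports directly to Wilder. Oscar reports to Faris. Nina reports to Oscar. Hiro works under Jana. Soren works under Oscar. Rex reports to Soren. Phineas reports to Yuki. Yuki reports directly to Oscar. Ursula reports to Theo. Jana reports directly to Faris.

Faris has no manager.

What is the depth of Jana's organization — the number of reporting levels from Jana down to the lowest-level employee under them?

The longest chain under Jana runs Jana → Hiro → Gita, which is 2 levels below Jana.

2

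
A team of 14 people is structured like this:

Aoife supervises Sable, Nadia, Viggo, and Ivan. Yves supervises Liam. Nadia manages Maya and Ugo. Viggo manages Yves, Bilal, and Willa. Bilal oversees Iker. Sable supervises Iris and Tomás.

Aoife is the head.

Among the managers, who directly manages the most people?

Aoife

Direct-report counts: Aoife has 4; Viggo has 3; Bilal has 1; Yves has 1; Nadia has 2; Sable has 2. The largest is 4, held by Aoife.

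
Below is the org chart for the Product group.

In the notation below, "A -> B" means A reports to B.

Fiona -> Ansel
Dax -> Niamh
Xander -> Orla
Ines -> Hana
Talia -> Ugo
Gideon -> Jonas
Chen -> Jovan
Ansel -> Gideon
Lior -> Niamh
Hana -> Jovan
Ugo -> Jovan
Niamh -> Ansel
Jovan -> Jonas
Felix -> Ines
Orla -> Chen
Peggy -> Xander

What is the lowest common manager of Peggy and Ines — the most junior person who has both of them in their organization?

Jovan

Peggy's chain of managers is Xander, Orla, Chen, Jovan, Jonas. Ines's chain of managers is Hana, Jovan, Jonas. The first manager that appears in both chains is Jovan.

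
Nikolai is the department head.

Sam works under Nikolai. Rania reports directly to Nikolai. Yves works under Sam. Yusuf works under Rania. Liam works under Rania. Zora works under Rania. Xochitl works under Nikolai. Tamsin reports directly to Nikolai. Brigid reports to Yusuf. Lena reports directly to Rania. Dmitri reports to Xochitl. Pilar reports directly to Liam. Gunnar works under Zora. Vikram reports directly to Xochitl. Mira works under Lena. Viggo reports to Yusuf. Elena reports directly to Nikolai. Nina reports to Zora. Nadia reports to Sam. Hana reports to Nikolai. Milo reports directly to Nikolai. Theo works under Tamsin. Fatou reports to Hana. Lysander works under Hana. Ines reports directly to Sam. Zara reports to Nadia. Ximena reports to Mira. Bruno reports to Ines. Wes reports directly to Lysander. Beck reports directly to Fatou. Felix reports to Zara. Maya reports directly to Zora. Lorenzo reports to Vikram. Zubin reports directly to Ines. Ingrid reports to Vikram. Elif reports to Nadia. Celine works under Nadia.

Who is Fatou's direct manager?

Fatou reports directly to Hana.

Hana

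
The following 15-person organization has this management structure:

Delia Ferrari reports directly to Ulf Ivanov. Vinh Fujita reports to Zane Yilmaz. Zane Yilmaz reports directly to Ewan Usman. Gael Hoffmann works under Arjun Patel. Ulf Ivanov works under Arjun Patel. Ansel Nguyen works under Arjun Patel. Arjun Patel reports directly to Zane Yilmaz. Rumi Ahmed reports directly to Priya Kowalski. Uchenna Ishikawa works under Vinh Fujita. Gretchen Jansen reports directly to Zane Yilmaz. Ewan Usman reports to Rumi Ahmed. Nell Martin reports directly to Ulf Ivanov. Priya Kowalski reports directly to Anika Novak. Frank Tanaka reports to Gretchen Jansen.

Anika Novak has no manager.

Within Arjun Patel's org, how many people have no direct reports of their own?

The people in Arjun Patel's organization with no one reporting to them are Ansel Nguyen, Delia Ferrari, Nell Martin, Gael Hoffmann. That is 4.

4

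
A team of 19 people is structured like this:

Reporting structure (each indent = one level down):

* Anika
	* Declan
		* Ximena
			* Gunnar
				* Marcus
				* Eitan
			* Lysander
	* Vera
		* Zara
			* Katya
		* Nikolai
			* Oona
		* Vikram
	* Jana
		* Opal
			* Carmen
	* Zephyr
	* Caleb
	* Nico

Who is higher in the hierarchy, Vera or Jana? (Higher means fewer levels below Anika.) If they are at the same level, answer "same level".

Both Vera and Jana are 1 level below Anika.

same level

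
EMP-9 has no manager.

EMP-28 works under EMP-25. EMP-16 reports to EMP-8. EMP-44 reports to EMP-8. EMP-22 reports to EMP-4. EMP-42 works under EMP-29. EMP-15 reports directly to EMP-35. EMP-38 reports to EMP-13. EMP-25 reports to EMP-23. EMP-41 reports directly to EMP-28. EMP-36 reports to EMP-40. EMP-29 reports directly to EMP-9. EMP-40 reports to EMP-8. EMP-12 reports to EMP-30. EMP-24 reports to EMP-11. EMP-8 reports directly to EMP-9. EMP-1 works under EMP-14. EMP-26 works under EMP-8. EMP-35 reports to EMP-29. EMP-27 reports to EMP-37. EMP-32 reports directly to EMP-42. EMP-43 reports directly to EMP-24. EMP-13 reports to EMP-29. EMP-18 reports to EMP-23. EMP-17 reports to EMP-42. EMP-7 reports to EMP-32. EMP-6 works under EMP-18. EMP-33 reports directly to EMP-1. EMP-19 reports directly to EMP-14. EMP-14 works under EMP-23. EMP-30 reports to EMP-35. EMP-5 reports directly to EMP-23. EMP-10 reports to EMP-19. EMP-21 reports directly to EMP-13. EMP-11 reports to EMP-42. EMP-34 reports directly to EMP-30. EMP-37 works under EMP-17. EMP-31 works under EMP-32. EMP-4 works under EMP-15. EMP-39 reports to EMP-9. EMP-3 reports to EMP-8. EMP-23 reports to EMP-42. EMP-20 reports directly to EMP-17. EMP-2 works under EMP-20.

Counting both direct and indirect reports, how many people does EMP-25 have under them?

2

EMP-25 directly manages EMP-28. Under EMP-28: EMP-41 (1). That's 2 in total.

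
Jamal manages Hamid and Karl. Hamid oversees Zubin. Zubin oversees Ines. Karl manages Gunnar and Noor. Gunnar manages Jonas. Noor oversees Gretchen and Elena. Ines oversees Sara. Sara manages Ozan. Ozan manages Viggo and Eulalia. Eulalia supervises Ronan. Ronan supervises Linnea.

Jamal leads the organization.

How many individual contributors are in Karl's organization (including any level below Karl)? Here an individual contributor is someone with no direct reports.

3

The people in Karl's organization with no one reporting to them are Elena, Gretchen, Jonas. That is 3.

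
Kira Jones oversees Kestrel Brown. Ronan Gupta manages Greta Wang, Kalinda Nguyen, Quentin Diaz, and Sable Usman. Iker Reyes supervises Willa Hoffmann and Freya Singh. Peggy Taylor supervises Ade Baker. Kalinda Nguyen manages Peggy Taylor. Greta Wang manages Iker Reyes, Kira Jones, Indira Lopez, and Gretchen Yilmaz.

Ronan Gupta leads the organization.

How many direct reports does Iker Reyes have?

2

Iker Reyes directly manages Willa Hoffmann, Freya Singh. That is 2 direct reports.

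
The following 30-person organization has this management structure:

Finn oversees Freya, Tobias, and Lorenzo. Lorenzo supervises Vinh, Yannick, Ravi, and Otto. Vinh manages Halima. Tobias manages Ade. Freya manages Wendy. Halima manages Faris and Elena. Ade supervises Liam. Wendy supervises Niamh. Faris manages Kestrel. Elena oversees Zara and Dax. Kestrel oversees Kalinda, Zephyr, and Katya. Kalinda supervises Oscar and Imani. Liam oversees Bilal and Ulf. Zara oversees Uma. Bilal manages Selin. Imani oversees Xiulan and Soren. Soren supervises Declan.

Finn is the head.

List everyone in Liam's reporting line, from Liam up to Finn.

Liam -> Ade -> Tobias -> Finn

Liam reports to Ade. Ade reports to Tobias. Tobias reports to Finn. Finn is at the top.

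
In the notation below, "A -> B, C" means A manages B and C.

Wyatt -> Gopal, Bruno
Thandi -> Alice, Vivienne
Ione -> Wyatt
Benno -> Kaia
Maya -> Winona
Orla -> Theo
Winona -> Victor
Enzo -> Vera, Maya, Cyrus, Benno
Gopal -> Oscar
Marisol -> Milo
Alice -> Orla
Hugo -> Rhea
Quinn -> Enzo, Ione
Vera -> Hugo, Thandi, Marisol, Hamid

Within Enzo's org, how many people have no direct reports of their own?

The people in Enzo's organization with no one reporting to them are Kaia, Cyrus, Victor, Hamid, Milo, Vivienne, Theo, Rhea. That is 8.

8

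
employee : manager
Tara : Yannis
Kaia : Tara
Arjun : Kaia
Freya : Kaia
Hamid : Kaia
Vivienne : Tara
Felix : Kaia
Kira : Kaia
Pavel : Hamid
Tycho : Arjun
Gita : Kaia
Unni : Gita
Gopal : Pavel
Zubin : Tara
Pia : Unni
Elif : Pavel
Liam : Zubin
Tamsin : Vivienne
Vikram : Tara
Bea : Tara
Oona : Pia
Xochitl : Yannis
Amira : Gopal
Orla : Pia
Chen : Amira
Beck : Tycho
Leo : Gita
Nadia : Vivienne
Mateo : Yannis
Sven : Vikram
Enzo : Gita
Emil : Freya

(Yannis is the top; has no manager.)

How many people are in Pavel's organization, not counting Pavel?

Pavel directly manages Gopal, Elif. Under Gopal: Amira, Chen (2). Elif has no reports. So Pavel's organization is 2 direct reports plus everyone under them: 3 + 1 = 4.

4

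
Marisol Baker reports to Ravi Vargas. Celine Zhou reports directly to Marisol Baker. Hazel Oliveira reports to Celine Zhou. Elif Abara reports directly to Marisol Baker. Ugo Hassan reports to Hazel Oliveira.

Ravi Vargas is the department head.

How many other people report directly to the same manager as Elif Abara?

1

Elif Abara reports to Marisol Baker. Marisol Baker's other direct reports are Celine Zhou — 1 peer.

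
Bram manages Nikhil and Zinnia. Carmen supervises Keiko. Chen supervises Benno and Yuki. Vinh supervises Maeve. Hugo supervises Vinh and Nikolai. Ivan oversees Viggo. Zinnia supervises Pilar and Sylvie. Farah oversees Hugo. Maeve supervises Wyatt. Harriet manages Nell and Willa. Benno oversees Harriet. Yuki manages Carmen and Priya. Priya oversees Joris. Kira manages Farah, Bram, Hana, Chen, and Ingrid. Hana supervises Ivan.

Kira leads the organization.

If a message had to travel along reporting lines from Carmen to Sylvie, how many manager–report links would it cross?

6

Carmen is 3 levels below Kira, and Sylvie is 3 levels below Kira (their lowest common manager). The shortest path runs up from Carmen to Kira and back down to Sylvie: 3 + 3 = 6 links.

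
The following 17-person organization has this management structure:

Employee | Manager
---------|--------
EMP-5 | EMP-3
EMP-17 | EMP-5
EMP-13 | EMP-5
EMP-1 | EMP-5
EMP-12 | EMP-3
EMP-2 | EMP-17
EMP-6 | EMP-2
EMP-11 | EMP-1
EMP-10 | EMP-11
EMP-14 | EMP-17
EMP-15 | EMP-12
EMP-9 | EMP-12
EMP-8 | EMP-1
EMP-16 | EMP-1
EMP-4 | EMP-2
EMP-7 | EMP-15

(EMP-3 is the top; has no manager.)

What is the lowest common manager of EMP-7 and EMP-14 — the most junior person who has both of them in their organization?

EMP-7's chain of managers is EMP-15, EMP-12, EMP-3. EMP-14's chain of managers is EMP-17, EMP-5, EMP-3. The first manager that appears in both chains is EMP-3.

EMP-3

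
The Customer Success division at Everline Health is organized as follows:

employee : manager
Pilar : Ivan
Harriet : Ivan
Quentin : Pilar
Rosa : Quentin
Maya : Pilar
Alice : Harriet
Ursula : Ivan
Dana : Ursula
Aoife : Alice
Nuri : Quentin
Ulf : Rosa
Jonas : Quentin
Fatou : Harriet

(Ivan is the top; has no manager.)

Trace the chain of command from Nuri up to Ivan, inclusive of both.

Nuri reports to Quentin. Quentin reports to Pilar. Pilar reports to Ivan. Ivan is at the top.

Nuri -> Quentin -> Pilar -> Ivan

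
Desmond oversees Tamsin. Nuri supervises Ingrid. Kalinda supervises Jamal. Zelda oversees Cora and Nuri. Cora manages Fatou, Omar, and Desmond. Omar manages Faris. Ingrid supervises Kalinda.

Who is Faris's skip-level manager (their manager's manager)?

Faris reports to Omar, and Omar reports to Cora. So Faris's skip-level manager is Cora.

Cora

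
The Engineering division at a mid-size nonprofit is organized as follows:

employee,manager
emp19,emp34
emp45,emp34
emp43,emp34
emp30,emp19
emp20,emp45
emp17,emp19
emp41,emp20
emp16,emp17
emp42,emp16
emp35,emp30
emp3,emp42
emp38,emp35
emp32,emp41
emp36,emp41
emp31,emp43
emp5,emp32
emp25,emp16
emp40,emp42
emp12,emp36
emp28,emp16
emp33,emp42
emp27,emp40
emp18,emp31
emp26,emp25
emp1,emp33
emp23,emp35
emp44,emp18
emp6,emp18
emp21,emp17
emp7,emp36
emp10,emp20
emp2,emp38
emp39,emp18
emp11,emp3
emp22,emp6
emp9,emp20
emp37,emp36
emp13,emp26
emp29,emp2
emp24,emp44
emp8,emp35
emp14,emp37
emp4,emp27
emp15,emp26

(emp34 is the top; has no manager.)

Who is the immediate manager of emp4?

emp4 reports directly to emp27.

emp27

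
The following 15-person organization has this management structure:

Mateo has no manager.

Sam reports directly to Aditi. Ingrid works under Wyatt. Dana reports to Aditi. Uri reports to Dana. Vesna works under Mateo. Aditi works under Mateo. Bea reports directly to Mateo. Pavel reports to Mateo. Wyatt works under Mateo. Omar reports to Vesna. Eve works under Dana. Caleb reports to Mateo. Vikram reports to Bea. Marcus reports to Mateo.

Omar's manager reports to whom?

Omar reports to Vesna, and Vesna reports to Mateo. So Omar's skip-level manager is Mateo.

Mateo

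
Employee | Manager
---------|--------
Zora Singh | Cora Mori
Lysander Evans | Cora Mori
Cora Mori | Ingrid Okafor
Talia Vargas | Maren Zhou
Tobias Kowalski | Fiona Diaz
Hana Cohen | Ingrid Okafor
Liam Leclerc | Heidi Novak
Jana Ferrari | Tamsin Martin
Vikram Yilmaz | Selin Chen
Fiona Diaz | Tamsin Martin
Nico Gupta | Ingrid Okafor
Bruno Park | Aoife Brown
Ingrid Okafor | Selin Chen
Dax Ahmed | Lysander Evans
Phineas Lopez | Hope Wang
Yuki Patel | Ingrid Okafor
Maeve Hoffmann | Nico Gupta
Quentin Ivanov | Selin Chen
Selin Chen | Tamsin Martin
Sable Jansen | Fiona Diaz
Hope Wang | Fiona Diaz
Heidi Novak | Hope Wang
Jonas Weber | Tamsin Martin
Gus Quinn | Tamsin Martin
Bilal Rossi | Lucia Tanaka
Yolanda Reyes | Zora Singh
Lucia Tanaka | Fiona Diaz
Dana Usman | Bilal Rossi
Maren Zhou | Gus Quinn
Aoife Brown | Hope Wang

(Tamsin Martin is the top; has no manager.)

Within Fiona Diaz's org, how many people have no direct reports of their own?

6

The people in Fiona Diaz's organization with no one reporting to them are Sable Jansen, Dana Usman, Tobias Kowalski, Phineas Lopez, Bruno Park, Liam Leclerc. That is 6.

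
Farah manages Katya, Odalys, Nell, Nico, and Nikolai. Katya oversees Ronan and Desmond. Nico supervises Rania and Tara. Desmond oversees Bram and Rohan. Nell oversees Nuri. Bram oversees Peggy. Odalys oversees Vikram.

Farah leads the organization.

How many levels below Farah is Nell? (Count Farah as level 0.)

1

Chain from Nell up to Farah: Nell → Farah. That is 1 step up, so Nell is 1 level below Farah.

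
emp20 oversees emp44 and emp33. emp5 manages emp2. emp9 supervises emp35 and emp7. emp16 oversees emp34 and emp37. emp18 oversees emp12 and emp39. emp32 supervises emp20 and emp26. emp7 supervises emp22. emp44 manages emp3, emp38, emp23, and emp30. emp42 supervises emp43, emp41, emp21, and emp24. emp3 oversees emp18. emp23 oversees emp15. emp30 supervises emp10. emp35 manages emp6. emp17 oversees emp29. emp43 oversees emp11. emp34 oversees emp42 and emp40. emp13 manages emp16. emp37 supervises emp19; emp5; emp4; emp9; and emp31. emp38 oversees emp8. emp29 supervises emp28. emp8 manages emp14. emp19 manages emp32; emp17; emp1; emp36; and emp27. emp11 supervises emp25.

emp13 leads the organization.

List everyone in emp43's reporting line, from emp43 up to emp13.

emp43 reports to emp42. emp42 reports to emp34. emp34 reports to emp16. emp16 reports to emp13. emp13 is at the top.

emp43 -> emp42 -> emp34 -> emp16 -> emp13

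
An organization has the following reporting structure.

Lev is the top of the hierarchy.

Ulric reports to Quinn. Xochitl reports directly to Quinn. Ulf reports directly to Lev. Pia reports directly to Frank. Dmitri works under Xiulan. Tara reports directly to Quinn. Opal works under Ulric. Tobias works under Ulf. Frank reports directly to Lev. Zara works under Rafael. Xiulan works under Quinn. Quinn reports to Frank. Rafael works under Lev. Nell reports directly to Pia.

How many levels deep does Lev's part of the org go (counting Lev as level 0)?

The longest chain under Lev runs Lev → Frank → Quinn → Xiulan → Dmitri, which is 4 levels below Lev.

4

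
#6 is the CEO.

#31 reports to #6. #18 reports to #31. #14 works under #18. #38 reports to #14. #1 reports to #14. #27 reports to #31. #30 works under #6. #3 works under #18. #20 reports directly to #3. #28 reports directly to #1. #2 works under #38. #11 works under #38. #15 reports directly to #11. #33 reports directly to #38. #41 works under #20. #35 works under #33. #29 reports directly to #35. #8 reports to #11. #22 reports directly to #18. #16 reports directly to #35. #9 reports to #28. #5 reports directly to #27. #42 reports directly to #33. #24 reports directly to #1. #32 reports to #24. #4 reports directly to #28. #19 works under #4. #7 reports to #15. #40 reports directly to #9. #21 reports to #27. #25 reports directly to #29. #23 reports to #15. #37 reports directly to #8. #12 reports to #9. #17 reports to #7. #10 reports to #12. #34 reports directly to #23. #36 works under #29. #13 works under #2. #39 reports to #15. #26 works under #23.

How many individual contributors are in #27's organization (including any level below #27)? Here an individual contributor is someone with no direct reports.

2

The people in #27's organization with no one reporting to them are #21, #5. That is 2.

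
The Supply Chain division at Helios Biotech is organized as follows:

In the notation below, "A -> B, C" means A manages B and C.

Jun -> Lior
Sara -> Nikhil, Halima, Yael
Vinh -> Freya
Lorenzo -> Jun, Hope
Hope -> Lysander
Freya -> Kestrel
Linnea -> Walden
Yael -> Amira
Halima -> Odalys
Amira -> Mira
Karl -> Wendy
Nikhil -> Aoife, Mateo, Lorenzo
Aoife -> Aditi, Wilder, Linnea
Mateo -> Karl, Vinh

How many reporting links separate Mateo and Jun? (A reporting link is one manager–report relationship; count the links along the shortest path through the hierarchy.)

Mateo is 1 level below Nikhil, and Jun is 2 levels below Nikhil (their lowest common manager). The shortest path runs up from Mateo to Nikhil and back down to Jun: 1 + 2 = 3 links.

3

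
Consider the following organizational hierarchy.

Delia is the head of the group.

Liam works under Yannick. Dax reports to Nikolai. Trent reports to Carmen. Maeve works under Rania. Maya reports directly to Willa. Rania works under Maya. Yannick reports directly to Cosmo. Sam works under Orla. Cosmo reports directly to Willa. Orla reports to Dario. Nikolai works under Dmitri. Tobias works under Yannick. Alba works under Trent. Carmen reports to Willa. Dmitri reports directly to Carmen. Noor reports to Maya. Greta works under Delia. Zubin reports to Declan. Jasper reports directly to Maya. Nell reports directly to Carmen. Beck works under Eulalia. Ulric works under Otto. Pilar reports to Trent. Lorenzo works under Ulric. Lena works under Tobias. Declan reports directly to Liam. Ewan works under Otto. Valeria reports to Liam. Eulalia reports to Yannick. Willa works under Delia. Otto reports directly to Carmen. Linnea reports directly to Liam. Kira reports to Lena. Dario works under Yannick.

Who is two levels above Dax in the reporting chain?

Dax reports to Nikolai, and Nikolai reports to Dmitri. So Dax's skip-level manager is Dmitri.

Dmitri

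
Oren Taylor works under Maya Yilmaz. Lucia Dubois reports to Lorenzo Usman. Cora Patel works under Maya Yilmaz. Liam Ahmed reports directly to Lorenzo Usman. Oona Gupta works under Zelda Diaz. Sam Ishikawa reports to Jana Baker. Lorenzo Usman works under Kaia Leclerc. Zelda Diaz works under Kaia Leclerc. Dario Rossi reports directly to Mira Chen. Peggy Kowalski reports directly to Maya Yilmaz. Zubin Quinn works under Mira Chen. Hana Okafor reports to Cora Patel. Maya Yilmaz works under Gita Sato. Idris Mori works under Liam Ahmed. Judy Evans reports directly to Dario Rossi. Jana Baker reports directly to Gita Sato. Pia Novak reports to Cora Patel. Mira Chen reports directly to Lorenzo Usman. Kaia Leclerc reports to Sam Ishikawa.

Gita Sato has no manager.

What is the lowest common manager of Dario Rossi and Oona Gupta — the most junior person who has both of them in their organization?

Kaia Leclerc

Dario Rossi's chain of managers is Mira Chen, Lorenzo Usman, Kaia Leclerc, Sam Ishikawa, Jana Baker, Gita Sato. Oona Gupta's chain of managers is Zelda Diaz, Kaia Leclerc, Sam Ishikawa, Jana Baker, Gita Sato. The first manager that appears in both chains is Kaia Leclerc.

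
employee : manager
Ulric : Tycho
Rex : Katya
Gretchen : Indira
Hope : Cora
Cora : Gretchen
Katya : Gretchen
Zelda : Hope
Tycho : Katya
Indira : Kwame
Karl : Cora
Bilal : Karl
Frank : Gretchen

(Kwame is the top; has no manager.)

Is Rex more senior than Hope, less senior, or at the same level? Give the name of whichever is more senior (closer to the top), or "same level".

Both Rex and Hope are 4 levels below Kwame.

same level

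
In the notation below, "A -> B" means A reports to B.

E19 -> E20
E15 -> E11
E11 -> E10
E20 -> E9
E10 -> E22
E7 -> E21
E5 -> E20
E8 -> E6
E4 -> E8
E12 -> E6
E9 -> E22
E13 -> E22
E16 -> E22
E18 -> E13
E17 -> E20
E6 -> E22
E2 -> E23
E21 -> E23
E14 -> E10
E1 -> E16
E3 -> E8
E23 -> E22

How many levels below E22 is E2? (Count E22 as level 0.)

Chain from E2 up to E22: E2 → E23 → E22. That is 2 steps up, so E2 is 2 levels below E22.

2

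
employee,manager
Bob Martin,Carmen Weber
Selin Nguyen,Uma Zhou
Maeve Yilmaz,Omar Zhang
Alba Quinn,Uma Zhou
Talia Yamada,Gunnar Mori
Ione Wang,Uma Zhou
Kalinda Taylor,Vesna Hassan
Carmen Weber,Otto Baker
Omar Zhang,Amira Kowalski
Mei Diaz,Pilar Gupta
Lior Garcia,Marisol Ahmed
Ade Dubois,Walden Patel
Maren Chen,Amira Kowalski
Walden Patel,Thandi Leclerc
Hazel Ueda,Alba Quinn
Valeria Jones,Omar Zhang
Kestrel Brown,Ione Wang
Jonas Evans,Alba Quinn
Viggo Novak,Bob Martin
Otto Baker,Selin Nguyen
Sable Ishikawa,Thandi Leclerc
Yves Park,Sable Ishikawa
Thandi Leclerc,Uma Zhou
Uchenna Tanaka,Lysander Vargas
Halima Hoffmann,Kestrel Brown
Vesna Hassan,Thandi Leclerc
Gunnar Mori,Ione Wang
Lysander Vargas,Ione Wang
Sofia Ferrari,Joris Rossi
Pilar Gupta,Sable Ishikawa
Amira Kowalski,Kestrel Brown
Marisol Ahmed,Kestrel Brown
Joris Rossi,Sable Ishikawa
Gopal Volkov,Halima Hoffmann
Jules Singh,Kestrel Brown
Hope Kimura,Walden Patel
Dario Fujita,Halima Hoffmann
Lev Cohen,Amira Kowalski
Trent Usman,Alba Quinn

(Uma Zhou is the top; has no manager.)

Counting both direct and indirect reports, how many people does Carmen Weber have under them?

Carmen Weber directly manages Bob Martin. Under Bob Martin: Viggo Novak (1). That's 2 in total.

2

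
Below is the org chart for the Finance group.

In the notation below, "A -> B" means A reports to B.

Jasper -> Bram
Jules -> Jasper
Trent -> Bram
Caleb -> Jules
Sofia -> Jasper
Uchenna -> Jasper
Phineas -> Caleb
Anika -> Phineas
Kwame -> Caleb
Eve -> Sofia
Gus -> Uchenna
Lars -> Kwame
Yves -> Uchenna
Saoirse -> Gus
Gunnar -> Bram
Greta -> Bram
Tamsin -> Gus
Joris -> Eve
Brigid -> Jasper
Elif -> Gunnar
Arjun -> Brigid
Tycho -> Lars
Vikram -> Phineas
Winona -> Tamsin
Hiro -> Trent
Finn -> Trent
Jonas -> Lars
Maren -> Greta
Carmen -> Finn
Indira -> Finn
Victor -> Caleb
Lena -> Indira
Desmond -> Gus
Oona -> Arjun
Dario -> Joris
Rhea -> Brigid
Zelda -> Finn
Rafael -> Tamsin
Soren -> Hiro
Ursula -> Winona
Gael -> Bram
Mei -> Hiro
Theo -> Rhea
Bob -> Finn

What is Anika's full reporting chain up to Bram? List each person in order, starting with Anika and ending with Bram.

Anika -> Phineas -> Caleb -> Jules -> Jasper -> Bram

Anika reports to Phineas. Phineas reports to Caleb. Caleb reports to Jules. Jules reports to Jasper. Jasper reports to Bram. Bram is at the top.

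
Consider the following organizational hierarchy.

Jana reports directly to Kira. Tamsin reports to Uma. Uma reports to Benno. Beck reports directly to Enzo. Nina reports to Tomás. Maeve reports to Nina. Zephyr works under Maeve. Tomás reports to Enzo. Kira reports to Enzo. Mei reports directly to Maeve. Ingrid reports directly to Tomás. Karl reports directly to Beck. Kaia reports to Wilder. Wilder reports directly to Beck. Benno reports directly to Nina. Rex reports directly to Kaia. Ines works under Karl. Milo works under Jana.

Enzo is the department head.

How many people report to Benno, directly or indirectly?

Benno directly manages Uma. Under Uma: Tamsin (1). That's 2 in total.

2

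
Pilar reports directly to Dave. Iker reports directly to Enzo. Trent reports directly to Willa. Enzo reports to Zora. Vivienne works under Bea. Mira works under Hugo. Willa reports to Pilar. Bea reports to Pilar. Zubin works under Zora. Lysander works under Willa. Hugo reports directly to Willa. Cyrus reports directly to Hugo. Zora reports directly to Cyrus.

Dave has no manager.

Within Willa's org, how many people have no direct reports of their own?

5

The people in Willa's organization with no one reporting to them are Lysander, Trent, Mira, Zubin, Iker. That is 5.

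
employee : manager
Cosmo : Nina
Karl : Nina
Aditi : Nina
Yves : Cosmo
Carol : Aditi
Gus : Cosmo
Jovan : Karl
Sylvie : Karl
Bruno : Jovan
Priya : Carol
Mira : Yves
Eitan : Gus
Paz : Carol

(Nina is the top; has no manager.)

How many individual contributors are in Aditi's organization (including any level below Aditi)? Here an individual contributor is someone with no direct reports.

The people in Aditi's organization with no one reporting to them are Paz, Priya. That is 2.

2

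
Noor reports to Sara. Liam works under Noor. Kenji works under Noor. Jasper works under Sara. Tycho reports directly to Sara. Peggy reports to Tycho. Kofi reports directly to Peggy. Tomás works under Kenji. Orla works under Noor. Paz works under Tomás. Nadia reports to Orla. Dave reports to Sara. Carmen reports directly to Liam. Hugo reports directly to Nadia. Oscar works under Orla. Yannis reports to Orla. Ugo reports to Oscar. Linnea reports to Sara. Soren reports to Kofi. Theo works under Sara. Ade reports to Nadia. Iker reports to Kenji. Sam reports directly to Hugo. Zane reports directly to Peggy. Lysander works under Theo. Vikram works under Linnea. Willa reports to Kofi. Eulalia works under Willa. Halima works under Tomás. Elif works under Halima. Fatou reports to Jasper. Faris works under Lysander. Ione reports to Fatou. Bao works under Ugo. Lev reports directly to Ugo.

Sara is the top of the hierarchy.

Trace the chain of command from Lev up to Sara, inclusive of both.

Lev -> Ugo -> Oscar -> Orla -> Noor -> Sara

Lev reports to Ugo. Ugo reports to Oscar. Oscar reports to Orla. Orla reports to Noor. Noor reports to Sara. Sara is at the top.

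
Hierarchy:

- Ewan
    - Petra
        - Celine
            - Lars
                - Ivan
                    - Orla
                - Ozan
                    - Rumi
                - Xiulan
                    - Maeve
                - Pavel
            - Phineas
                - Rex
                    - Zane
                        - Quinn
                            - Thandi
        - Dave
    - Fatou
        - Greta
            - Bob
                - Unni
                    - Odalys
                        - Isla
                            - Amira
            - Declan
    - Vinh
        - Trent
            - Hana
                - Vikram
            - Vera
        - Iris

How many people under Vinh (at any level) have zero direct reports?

3

The people in Vinh's organization with no one reporting to them are Iris, Vera, Vikram. That is 3.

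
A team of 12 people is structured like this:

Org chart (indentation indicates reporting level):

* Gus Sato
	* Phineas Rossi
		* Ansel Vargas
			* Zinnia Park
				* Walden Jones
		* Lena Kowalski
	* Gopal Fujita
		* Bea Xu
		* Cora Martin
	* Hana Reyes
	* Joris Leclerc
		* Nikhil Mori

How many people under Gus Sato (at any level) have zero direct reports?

6

The people in Gus Sato's organization with no one reporting to them are Nikhil Mori, Hana Reyes, Cora Martin, Bea Xu, Lena Kowalski, Walden Jones. That is 6.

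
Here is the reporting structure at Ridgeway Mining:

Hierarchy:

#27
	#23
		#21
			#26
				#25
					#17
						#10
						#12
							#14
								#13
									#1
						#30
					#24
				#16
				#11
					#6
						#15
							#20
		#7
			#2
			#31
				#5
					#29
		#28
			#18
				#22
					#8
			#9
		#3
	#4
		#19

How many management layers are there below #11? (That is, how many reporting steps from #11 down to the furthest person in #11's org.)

3

The longest chain under #11 runs #11 → #6 → #15 → #20, which is 3 levels below #11.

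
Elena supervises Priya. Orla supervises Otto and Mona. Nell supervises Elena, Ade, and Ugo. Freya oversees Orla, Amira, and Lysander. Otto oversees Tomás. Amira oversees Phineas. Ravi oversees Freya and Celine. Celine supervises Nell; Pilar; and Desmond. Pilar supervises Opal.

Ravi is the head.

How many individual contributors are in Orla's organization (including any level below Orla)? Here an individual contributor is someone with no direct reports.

2

The people in Orla's organization with no one reporting to them are Mona, Tomás. That is 2.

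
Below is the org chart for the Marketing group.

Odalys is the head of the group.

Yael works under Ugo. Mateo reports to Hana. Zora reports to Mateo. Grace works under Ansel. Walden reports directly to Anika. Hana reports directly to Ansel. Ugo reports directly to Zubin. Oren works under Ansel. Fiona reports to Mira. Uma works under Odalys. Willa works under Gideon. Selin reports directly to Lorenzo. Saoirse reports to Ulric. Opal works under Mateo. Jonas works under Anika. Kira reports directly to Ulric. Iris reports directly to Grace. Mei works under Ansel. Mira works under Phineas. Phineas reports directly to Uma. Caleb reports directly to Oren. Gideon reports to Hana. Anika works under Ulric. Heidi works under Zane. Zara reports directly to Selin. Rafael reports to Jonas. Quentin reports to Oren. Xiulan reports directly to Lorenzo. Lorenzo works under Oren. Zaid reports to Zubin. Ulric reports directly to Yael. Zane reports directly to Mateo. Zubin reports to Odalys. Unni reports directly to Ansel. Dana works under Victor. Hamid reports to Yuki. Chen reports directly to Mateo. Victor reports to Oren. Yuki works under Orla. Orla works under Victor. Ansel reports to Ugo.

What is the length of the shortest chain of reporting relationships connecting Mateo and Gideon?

2

Mateo is 1 level below Hana, and Gideon is 1 level below Hana (their lowest common manager). The shortest path runs up from Mateo to Hana and back down to Gideon: 1 + 1 = 2 links.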